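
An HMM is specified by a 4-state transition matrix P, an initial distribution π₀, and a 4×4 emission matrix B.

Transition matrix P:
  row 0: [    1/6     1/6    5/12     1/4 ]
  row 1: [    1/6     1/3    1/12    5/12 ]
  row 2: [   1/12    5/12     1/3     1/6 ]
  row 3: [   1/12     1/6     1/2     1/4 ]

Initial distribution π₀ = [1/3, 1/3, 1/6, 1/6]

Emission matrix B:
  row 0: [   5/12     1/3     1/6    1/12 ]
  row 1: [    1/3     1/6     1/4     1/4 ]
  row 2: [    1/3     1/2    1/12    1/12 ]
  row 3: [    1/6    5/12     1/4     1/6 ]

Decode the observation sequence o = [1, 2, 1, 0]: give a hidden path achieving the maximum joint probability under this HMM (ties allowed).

t=0: δ = [1.111e-01, 5.556e-02, 8.333e-02, 6.944e-02]  (obs o_0=1)
t=1: δ = [3.086e-03, 8.681e-03, 3.858e-03, 6.944e-03]  ψ = [0, 2, 0, 0]  (obs o_1=2)
t=2: δ = [4.823e-04, 4.823e-04, 1.736e-03, 1.507e-03]  ψ = [1, 1, 3, 1]  (obs o_2=1)
t=3: δ = [6.028e-05, 2.411e-04, 2.512e-04, 6.279e-05]  ψ = [2, 2, 3, 3]  (obs o_3=0)
backtrack: best end state = 2; path = [2, 1, 3, 2]

path = [2, 1, 3, 2]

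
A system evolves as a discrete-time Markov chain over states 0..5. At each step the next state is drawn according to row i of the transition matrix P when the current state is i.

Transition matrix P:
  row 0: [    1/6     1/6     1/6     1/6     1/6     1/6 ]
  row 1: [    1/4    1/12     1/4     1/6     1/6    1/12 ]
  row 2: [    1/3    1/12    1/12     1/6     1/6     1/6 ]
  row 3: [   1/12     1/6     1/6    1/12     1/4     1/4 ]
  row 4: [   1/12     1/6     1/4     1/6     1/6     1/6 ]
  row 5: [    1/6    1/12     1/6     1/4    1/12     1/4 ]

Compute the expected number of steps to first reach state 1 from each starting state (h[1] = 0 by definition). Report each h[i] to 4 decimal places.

h = [7.3335, 0.0000, 7.8976, 7.3884, 7.3805, 8.0009]

First-step conditioning: h[1] = 0; for i ≠ 1, h[i] = 1 + Σ_k P[i][k]·h[k].
  h[0] = 1 + 1/6·h[0] + 1/6·h[2] + 1/6·h[3] + 1/6·h[4] + 1/6·h[5]
  h[2] = 1 + 1/3·h[0] + 1/12·h[2] + 1/6·h[3] + 1/6·h[4] + 1/6·h[5]
  h[3] = 1 + 1/12·h[0] + 1/6·h[2] + 1/12·h[3] + 1/4·h[4] + 1/4·h[5]
  h[4] = 1 + 1/12·h[0] + 1/4·h[2] + 1/6·h[3] + 1/6·h[4] + 1/6·h[5]
  h[5] = 1 + 1/6·h[0] + 1/6·h[2] + 1/4·h[3] + 1/12·h[4] + 1/4·h[5]
Solving the 5×5 linear system over states ≠ 1 gives exactly h = [33228/4531, 0, 35784/4531, 33477/4531, 33441/4531, 36252/4531] (h[1] = 0 is the target).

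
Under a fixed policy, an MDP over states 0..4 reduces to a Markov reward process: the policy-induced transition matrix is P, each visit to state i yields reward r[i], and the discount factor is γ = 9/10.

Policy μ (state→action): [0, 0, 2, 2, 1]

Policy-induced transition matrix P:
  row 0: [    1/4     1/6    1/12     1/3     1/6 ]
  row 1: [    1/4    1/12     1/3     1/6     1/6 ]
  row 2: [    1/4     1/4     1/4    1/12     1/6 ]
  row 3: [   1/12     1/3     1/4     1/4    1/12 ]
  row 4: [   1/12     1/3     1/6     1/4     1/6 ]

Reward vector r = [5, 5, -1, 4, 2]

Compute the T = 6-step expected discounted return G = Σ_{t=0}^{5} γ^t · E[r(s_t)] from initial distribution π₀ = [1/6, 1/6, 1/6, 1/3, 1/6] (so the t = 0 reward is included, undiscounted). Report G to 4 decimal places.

t=0: π = [0.1667, 0.1667, 0.1667, 0.3333, 0.1667], E[r] = 3.1667, γ^t·E[r] = 3.166667, running G = 3.166667
t=1: π = [0.1667, 0.2500, 0.2222, 0.2222, 0.1389], E[r] = 3.0278, γ^t·E[r] = 2.725000, running G = 5.891667
t=2: π = [0.1898, 0.2245, 0.2315, 0.2060, 0.1481], E[r] = 2.9606, γ^t·E[r] = 2.398125, running G = 8.289792
t=3: π = [0.1910, 0.2263, 0.2247, 0.2085, 0.1495], E[r] = 2.9946, γ^t·E[r] = 2.183063, running G = 10.472854
t=4: π = [0.1903, 0.2262, 0.2246, 0.2096, 0.1493], E[r] = 2.9951, γ^t·E[r] = 1.965094, running G = 12.437948
t=5: π = [0.1902, 0.2263, 0.2247, 0.2096, 0.1492], E[r] = 2.9947, γ^t·E[r] = 1.768334, running G = 14.206282

G = 14.2063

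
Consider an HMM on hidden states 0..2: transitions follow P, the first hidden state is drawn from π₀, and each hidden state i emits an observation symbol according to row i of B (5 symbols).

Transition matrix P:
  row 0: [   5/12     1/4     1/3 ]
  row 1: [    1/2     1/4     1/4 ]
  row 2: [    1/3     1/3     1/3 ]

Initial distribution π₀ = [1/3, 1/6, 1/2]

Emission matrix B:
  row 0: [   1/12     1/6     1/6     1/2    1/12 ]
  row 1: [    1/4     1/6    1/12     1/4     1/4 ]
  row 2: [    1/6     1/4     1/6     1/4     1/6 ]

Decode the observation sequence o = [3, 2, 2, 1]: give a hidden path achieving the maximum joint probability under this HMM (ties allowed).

t=0: δ = [1.667e-01, 4.167e-02, 1.250e-01]  (obs o_0=3)
t=1: δ = [1.157e-02, 3.472e-03, 9.259e-03]  ψ = [0, 0, 0]  (obs o_1=2)
t=2: δ = [8.038e-04, 2.572e-04, 6.430e-04]  ψ = [0, 2, 0]  (obs o_2=2)
t=3: δ = [5.582e-05, 3.572e-05, 6.698e-05]  ψ = [0, 2, 0]  (obs o_3=1)
backtrack: best end state = 2; path = [0, 0, 0, 2]

path = [0, 0, 0, 2]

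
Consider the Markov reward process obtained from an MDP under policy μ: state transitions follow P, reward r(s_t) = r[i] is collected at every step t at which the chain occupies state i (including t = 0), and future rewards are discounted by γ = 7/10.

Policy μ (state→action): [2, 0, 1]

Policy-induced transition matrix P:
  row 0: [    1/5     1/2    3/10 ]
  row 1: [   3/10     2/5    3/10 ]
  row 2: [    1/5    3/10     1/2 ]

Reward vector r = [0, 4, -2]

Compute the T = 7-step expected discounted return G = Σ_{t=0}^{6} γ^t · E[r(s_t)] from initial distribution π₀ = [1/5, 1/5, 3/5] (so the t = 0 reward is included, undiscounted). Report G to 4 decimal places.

t=0: π = [0.2000, 0.2000, 0.6000], E[r] = -0.4000, γ^t·E[r] = -0.400000, running G = -0.400000
t=1: π = [0.2200, 0.3600, 0.4200], E[r] = 0.6000, γ^t·E[r] = 0.420000, running G = 0.020000
t=2: π = [0.2360, 0.3800, 0.3840], E[r] = 0.7520, γ^t·E[r] = 0.368480, running G = 0.388480
t=3: π = [0.2380, 0.3852, 0.3768], E[r] = 0.7872, γ^t·E[r] = 0.270010, running G = 0.658490
t=4: π = [0.2385, 0.3861, 0.3754], E[r] = 0.7938, γ^t·E[r] = 0.190582, running G = 0.849071
t=5: π = [0.2386, 0.3863, 0.3751], E[r] = 0.7951, γ^t·E[r] = 0.133636, running G = 0.982707
t=6: π = [0.2386, 0.3864, 0.3750], E[r] = 0.7954, γ^t·E[r] = 0.093577, running G = 1.076284

G = 1.0763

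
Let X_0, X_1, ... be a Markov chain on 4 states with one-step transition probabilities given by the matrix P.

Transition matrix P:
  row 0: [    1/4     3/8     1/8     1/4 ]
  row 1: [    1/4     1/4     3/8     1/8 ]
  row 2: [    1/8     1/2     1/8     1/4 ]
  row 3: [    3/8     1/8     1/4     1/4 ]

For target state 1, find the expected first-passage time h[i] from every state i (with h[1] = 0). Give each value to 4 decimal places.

h = [3.0118, 0.0000, 2.6353, 3.7176]

First-step conditioning: h[1] = 0; for i ≠ 1, h[i] = 1 + Σ_k P[i][k]·h[k].
  h[0] = 1 + 1/4·h[0] + 1/8·h[2] + 1/4·h[3]
  h[2] = 1 + 1/8·h[0] + 1/8·h[2] + 1/4·h[3]
  h[3] = 1 + 3/8·h[0] + 1/4·h[2] + 1/4·h[3]
Solving the 3×3 linear system over states ≠ 1 gives exactly h = [256/85, 0, 224/85, 316/85] (h[1] = 0 is the target).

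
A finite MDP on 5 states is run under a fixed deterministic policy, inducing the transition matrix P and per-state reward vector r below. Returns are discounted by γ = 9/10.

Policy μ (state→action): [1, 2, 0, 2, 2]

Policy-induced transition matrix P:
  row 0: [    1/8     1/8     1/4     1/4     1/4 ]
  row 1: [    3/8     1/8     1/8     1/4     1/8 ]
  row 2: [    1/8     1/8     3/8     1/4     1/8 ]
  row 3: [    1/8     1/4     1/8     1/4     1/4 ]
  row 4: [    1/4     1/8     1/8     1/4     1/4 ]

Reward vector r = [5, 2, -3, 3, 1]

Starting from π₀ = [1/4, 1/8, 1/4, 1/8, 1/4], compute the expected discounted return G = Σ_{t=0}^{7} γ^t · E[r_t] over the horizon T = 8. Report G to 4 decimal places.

t=0: π = [0.2500, 0.1250, 0.2500, 0.1250, 0.2500], E[r] = 1.3750, γ^t·E[r] = 1.375000, running G = 1.375000
t=1: π = [0.1875, 0.1406, 0.2188, 0.2500, 0.2031], E[r] = 1.5156, γ^t·E[r] = 1.364063, running G = 2.739063
t=2: π = [0.1855, 0.1563, 0.2031, 0.2500, 0.2051], E[r] = 1.5859, γ^t·E[r] = 1.284609, running G = 4.023672
t=3: π = [0.1897, 0.1563, 0.1990, 0.2500, 0.2051], E[r] = 1.6191, γ^t·E[r] = 1.180354, running G = 5.204025
t=4: π = [0.1897, 0.1563, 0.1985, 0.2500, 0.2056], E[r] = 1.6212, γ^t·E[r] = 1.063680, running G = 6.267705
t=5: π = [0.1898, 0.1563, 0.1983, 0.2500, 0.2057], E[r] = 1.6220, γ^t·E[r] = 0.957771, running G = 7.225476
t=6: π = [0.1898, 0.1563, 0.1983, 0.2500, 0.2057], E[r] = 1.6221, γ^t·E[r] = 0.862063, running G = 8.087539
t=7: π = [0.1898, 0.1563, 0.1983, 0.2500, 0.2057], E[r] = 1.6222, γ^t·E[r] = 0.775870, running G = 8.863410

G = 8.8634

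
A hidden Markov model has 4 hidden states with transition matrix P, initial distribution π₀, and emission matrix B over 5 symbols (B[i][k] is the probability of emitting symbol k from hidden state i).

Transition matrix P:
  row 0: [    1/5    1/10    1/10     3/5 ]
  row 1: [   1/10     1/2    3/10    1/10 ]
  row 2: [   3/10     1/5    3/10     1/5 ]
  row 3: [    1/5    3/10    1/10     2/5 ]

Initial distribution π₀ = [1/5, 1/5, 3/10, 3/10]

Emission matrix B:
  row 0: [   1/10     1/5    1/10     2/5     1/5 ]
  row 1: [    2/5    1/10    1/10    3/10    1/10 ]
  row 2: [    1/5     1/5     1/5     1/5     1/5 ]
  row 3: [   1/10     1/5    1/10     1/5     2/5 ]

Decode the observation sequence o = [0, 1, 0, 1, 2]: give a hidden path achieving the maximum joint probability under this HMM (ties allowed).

path = [1, 1, 1, 2, 2]

t=0: δ = [2.000e-02, 8.000e-02, 6.000e-02, 3.000e-02]  (obs o_0=0)
t=1: δ = [3.600e-03, 4.000e-03, 4.800e-03, 2.400e-03]  ψ = [2, 1, 1, 0]  (obs o_1=1)
t=2: δ = [1.440e-04, 8.000e-04, 2.880e-04, 2.160e-04]  ψ = [2, 1, 2, 0]  (obs o_2=0)
t=3: δ = [1.728e-05, 4.000e-05, 4.800e-05, 1.728e-05]  ψ = [2, 1, 1, 0]  (obs o_3=1)
t=4: δ = [1.440e-06, 2.000e-06, 2.880e-06, 1.037e-06]  ψ = [2, 1, 2, 0]  (obs o_4=2)
backtrack: best end state = 2; path = [1, 1, 1, 2, 2]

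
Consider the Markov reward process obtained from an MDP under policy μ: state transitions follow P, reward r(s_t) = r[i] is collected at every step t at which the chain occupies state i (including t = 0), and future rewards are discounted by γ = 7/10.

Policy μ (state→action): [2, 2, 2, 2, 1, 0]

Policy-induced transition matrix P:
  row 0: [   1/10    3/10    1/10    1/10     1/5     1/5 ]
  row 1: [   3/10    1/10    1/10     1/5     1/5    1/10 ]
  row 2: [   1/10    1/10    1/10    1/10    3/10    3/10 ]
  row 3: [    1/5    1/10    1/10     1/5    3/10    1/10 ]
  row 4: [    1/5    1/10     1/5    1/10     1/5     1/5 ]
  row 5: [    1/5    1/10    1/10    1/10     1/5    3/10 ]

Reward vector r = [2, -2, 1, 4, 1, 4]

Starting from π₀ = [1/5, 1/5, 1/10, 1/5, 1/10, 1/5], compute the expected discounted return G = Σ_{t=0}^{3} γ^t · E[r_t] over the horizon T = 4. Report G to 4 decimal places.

t=0: π = [0.2000, 0.2000, 0.1000, 0.2000, 0.1000, 0.2000], E[r] = 1.8000, γ^t·E[r] = 1.800000, running G = 1.800000
t=1: π = [0.1900, 0.1400, 0.1100, 0.1400, 0.2300, 0.1900], E[r] = 1.7600, γ^t·E[r] = 1.232000, running G = 3.032000
t=2: π = [0.1840, 0.1380, 0.1230, 0.1280, 0.2250, 0.2020], E[r] = 1.7600, γ^t·E[r] = 0.862400, running G = 3.894400
t=3: π = [0.1831, 0.1368, 0.1225, 0.1266, 0.2251, 0.2059], E[r] = 1.7702, γ^t·E[r] = 0.607179, running G = 4.501579

G = 4.5016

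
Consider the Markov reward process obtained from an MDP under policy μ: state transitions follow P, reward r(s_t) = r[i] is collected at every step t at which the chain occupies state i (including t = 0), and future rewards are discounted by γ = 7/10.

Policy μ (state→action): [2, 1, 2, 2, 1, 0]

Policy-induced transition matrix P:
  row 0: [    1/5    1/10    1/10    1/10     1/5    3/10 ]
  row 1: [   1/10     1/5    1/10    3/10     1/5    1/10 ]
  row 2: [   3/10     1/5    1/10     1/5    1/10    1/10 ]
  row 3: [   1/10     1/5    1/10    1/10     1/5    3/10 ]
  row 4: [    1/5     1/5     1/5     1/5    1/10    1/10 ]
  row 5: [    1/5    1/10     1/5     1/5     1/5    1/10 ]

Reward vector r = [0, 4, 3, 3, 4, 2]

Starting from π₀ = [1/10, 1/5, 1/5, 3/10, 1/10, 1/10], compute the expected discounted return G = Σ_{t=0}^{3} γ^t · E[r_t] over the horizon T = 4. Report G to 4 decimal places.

t=0: π = [0.1000, 0.2000, 0.2000, 0.3000, 0.1000, 0.1000], E[r] = 2.9000, γ^t·E[r] = 2.900000, running G = 2.900000
t=1: π = [0.1700, 0.1800, 0.1200, 0.1800, 0.1700, 0.1800], E[r] = 2.6600, γ^t·E[r] = 1.862000, running G = 4.762000
t=2: π = [0.1760, 0.1650, 0.1350, 0.1830, 0.1710, 0.1700], E[r] = 2.6380, γ^t·E[r] = 1.292620, running G = 6.054620
t=3: π = [0.1787, 0.1654, 0.1341, 0.1806, 0.1694, 0.1718], E[r] = 2.6269, γ^t·E[r] = 0.901027, running G = 6.955647

G = 6.9556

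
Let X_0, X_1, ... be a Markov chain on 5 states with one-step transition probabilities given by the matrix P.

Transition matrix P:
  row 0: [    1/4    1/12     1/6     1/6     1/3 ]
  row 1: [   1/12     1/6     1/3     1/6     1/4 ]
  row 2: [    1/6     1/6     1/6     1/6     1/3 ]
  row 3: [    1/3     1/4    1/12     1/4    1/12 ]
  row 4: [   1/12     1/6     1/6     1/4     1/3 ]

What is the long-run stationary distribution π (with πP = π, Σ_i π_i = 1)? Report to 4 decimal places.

Balance equations π_j = Σ_i π_i·P[i][j]:
  π_0 = 1/4·π_0 + 1/12·π_1 + 1/6·π_2 + 1/3·π_3 + 1/12·π_4
  π_1 = 1/12·π_0 + 1/6·π_1 + 1/6·π_2 + 1/4·π_3 + 1/6·π_4
  π_2 = 1/6·π_0 + 1/3·π_1 + 1/6·π_2 + 1/12·π_3 + 1/6·π_4
  π_3 = 1/6·π_0 + 1/6·π_1 + 1/6·π_2 + 1/4·π_3 + 1/4·π_4
  normalize: π_0 + π_1 + π_2 + π_3 + π_4 = 1
Solving the linear system gives exactly π = [636/3541, 598/3541, 629/3541, 730/3541, 948/3541].

π = [0.1796, 0.1689, 0.1776, 0.2062, 0.2677]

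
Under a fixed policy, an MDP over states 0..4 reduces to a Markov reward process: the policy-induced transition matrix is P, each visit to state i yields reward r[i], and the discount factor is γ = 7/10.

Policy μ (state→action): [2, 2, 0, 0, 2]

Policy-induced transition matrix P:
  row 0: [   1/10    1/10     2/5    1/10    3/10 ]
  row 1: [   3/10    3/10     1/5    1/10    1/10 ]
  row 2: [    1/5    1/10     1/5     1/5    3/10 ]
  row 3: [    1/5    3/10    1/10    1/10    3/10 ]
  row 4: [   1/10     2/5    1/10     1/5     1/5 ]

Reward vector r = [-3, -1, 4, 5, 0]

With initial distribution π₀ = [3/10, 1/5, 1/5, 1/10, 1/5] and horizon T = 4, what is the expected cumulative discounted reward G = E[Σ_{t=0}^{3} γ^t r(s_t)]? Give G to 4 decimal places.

t=0: π = [0.3000, 0.2000, 0.2000, 0.1000, 0.2000], E[r] = 0.2000, γ^t·E[r] = 0.200000, running G = 0.200000
t=1: π = [0.1700, 0.2200, 0.2300, 0.1400, 0.2400], E[r] = 0.8900, γ^t·E[r] = 0.623000, running G = 0.823000
t=2: π = [0.1810, 0.2440, 0.1960, 0.1470, 0.2320], E[r] = 0.7320, γ^t·E[r] = 0.358680, running G = 1.181680
t=3: π = [0.1831, 0.2478, 0.1983, 0.1428, 0.2280], E[r] = 0.7101, γ^t·E[r] = 0.243564, running G = 1.425244

G = 1.4252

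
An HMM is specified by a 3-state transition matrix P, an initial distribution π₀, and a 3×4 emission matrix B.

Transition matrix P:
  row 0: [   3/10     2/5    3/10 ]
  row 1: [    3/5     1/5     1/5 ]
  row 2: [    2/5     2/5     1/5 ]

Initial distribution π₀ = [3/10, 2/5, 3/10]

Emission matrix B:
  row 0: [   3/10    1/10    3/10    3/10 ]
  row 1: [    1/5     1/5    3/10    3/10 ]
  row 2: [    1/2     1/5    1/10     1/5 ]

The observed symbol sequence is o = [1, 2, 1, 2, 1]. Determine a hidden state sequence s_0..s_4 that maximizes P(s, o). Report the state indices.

t=0: δ = [3.000e-02, 8.000e-02, 6.000e-02]  (obs o_0=1)
t=1: δ = [1.440e-02, 7.200e-03, 1.600e-03]  ψ = [1, 2, 1]  (obs o_1=2)
t=2: δ = [4.320e-04, 1.152e-03, 8.640e-04]  ψ = [0, 0, 0]  (obs o_2=1)
t=3: δ = [2.074e-04, 1.037e-04, 2.304e-05]  ψ = [1, 2, 1]  (obs o_3=2)
t=4: δ = [6.221e-06, 1.659e-05, 1.244e-05]  ψ = [0, 0, 0]  (obs o_4=1)
backtrack: best end state = 1; path = [1, 0, 1, 0, 1]

path = [1, 0, 1, 0, 1]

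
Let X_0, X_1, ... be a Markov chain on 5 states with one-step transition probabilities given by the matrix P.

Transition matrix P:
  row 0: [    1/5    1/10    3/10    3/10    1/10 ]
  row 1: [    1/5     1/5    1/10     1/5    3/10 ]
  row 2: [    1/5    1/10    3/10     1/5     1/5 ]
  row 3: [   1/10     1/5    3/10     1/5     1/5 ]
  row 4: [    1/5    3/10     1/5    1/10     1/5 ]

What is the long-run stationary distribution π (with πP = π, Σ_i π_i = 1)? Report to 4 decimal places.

Balance equations π_j = Σ_i π_i·P[i][j]:
  π_0 = 1/5·π_0 + 1/5·π_1 + 1/5·π_2 + 1/10·π_3 + 1/5·π_4
  π_1 = 1/10·π_0 + 1/5·π_1 + 1/10·π_2 + 1/5·π_3 + 3/10·π_4
  π_2 = 3/10·π_0 + 1/10·π_1 + 3/10·π_2 + 3/10·π_3 + 1/5·π_4
  π_3 = 3/10·π_0 + 1/5·π_1 + 1/5·π_2 + 1/5·π_3 + 1/10·π_4
  normalize: π_0 + π_1 + π_2 + π_3 + π_4 = 1
Solving the linear system gives exactly π = [535/2969, 527/2969, 726/2969, 588/2969, 593/2969].

π = [0.1802, 0.1775, 0.2445, 0.1980, 0.1997]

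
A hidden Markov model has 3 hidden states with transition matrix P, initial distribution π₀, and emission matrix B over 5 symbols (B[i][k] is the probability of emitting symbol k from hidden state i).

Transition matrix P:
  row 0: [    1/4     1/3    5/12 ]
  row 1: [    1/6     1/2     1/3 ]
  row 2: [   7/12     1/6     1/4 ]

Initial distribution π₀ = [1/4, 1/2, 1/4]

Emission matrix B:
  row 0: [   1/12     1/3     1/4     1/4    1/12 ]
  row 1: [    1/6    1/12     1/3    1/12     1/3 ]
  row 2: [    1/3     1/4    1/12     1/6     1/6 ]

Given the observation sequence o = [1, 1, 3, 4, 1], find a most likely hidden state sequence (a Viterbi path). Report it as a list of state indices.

path = [0, 2, 0, 2, 0]

t=0: δ = [8.333e-02, 4.167e-02, 6.250e-02]  (obs o_0=1)
t=1: δ = [1.215e-02, 2.315e-03, 8.681e-03]  ψ = [2, 0, 0]  (obs o_1=1)
t=2: δ = [1.266e-03, 3.376e-04, 8.439e-04]  ψ = [2, 0, 0]  (obs o_2=3)
t=3: δ = [4.103e-05, 1.407e-04, 8.791e-05]  ψ = [2, 0, 0]  (obs o_3=4)
t=4: δ = [1.709e-05, 5.861e-06, 1.172e-05]  ψ = [2, 1, 1]  (obs o_4=1)
backtrack: best end state = 0; path = [0, 2, 0, 2, 0]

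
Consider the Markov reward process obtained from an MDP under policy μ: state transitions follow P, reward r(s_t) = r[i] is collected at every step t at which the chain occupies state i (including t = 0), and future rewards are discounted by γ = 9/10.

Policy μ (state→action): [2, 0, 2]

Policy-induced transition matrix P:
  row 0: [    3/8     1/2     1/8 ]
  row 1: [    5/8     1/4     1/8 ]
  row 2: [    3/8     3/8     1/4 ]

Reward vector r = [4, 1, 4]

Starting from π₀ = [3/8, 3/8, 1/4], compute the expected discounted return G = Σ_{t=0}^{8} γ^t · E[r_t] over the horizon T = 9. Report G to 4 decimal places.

G = 17.4743

t=0: π = [0.3750, 0.3750, 0.2500], E[r] = 2.8750, γ^t·E[r] = 2.875000, running G = 2.875000
t=1: π = [0.4688, 0.3750, 0.1563], E[r] = 2.8750, γ^t·E[r] = 2.587500, running G = 5.462500
t=2: π = [0.4688, 0.3867, 0.1445], E[r] = 2.8398, γ^t·E[r] = 2.300273, running G = 7.762773
t=3: π = [0.4717, 0.3853, 0.1431], E[r] = 2.8442, γ^t·E[r] = 2.073450, running G = 9.836223
t=4: π = [0.4713, 0.3858, 0.1429], E[r] = 2.8426, γ^t·E[r] = 1.865024, running G = 11.701247
t=5: π = [0.4715, 0.3857, 0.1429], E[r] = 2.8429, γ^t·E[r] = 1.678724, running G = 13.379971
t=6: π = [0.4714, 0.3857, 0.1429], E[r] = 2.8428, γ^t·E[r] = 1.510801, running G = 14.890772
t=7: π = [0.4714, 0.3857, 0.1429], E[r] = 2.8429, γ^t·E[r] = 1.359732, running G = 16.250504
t=8: π = [0.4714, 0.3857, 0.1429], E[r] = 2.8429, γ^t·E[r] = 1.223756, running G = 17.474260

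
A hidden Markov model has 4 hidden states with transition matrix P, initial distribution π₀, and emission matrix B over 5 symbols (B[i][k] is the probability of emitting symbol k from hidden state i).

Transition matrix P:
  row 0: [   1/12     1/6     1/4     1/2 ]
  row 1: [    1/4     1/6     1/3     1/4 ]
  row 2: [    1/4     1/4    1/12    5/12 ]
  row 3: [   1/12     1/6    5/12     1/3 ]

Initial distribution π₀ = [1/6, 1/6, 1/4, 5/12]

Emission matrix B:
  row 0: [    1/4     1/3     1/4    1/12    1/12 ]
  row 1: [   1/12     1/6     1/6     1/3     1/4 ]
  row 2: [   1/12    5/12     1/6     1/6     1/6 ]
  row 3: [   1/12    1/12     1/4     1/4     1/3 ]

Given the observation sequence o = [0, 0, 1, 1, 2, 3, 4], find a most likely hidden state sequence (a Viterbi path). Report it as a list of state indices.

path = [0, 3, 2, 0, 3, 2, 3]

t=0: δ = [4.167e-02, 1.389e-02, 2.083e-02, 3.472e-02]  (obs o_0=0)
t=1: δ = [1.302e-03, 5.787e-04, 1.206e-03, 1.736e-03]  ψ = [2, 0, 3, 0]  (obs o_1=0)
t=2: δ = [1.005e-04, 5.023e-05, 3.014e-04, 5.425e-05]  ψ = [2, 2, 3, 0]  (obs o_2=1)
t=3: δ = [2.512e-05, 1.256e-05, 1.047e-05, 1.047e-05]  ψ = [2, 2, 0, 2]  (obs o_3=1)
t=4: δ = [7.849e-07, 6.977e-07, 1.047e-06, 3.140e-06]  ψ = [1, 0, 0, 0]  (obs o_4=2)
t=5: δ = [2.180e-08, 1.744e-07, 2.180e-07, 2.616e-07]  ψ = [2, 3, 3, 3]  (obs o_5=3)
t=6: δ = [4.542e-09, 1.363e-08, 1.817e-08, 3.028e-08]  ψ = [2, 2, 3, 2]  (obs o_6=4)
backtrack: best end state = 3; path = [0, 3, 2, 0, 3, 2, 3]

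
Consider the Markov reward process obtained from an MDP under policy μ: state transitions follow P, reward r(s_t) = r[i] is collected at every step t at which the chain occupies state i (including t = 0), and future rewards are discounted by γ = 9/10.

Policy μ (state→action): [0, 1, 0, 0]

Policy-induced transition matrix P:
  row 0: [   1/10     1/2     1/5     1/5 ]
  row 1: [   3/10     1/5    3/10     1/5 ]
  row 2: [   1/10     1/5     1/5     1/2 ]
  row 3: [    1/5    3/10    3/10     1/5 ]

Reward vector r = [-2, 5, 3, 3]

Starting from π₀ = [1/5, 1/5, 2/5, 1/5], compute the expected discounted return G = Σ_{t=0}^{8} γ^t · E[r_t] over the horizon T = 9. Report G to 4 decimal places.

t=0: π = [0.2000, 0.2000, 0.4000, 0.2000], E[r] = 2.4000, γ^t·E[r] = 2.400000, running G = 2.400000
t=1: π = [0.1600, 0.2800, 0.2400, 0.3200], E[r] = 2.7600, γ^t·E[r] = 2.484000, running G = 4.884000
t=2: π = [0.1880, 0.2800, 0.2600, 0.2720], E[r] = 2.6200, γ^t·E[r] = 2.122200, running G = 7.006200
t=3: π = [0.1832, 0.2836, 0.2552, 0.2780], E[r] = 2.6512, γ^t·E[r] = 1.932725, running G = 8.938925
t=4: π = [0.1845, 0.2828, 0.2562, 0.2766], E[r] = 2.6429, γ^t·E[r] = 1.734020, running G = 10.672945
t=5: π = [0.1842, 0.2830, 0.2559, 0.2768], E[r] = 2.6450, γ^t·E[r] = 1.561837, running G = 12.234781
t=6: π = [0.1843, 0.2829, 0.2560, 0.2768], E[r] = 2.6445, γ^t·E[r] = 1.405374, running G = 13.640155
t=7: π = [0.1843, 0.2830, 0.2560, 0.2768], E[r] = 2.6446, γ^t·E[r] = 1.264900, running G = 14.905055
t=8: π = [0.1843, 0.2830, 0.2560, 0.2768], E[r] = 2.6446, γ^t·E[r] = 1.138395, running G = 16.043450

G = 16.0434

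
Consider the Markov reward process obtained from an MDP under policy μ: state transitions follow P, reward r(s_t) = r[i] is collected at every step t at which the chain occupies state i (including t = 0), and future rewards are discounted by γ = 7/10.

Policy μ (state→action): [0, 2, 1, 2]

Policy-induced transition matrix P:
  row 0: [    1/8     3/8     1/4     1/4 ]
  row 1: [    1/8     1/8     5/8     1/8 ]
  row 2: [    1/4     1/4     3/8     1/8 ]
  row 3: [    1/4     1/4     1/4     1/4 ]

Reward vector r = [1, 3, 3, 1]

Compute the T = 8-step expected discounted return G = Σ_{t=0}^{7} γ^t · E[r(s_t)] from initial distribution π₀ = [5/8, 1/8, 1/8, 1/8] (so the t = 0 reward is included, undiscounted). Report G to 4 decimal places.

G = 6.3454

t=0: π = [0.6250, 0.1250, 0.1250, 0.1250], E[r] = 1.5000, γ^t·E[r] = 1.500000, running G = 1.500000
t=1: π = [0.1563, 0.3125, 0.3125, 0.2188], E[r] = 2.2500, γ^t·E[r] = 1.575000, running G = 3.075000
t=2: π = [0.1914, 0.2305, 0.4063, 0.1719], E[r] = 2.2734, γ^t·E[r] = 1.113984, running G = 4.188984
t=3: π = [0.1973, 0.2451, 0.3872, 0.1704], E[r] = 2.2646, γ^t·E[r] = 0.776774, running G = 4.965759
t=4: π = [0.1947, 0.2440, 0.3903, 0.1710], E[r] = 2.2687, γ^t·E[r] = 0.544709, running G = 5.510468
t=5: π = [0.1952, 0.2438, 0.3903, 0.1707], E[r] = 2.2683, γ^t·E[r] = 0.381227, running G = 5.891695
t=6: π = [0.1951, 0.2439, 0.3902, 0.1707], E[r] = 2.2683, γ^t·E[r] = 0.266861, running G = 6.158556
t=7: π = [0.1951, 0.2439, 0.3902, 0.1707], E[r] = 2.2683, γ^t·E[r] = 0.186804, running G = 6.345360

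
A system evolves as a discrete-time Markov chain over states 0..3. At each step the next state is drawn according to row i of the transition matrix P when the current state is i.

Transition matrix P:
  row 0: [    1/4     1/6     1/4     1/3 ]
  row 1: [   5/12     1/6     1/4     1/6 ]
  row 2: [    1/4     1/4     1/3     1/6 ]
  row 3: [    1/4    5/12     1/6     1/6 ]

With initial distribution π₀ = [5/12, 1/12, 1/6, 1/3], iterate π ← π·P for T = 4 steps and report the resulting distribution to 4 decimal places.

π = [0.2900, 0.2417, 0.2531, 0.2151]

t=0: π = [0.4167, 0.0833, 0.1667, 0.3333]
t=1: π = [0.2639, 0.2639, 0.2361, 0.2361]
t=2: π = [0.2940, 0.2454, 0.2500, 0.2106]
t=3: π = [0.2909, 0.2402, 0.2533, 0.2157]
t=4: π = [0.2900, 0.2417, 0.2531, 0.2151]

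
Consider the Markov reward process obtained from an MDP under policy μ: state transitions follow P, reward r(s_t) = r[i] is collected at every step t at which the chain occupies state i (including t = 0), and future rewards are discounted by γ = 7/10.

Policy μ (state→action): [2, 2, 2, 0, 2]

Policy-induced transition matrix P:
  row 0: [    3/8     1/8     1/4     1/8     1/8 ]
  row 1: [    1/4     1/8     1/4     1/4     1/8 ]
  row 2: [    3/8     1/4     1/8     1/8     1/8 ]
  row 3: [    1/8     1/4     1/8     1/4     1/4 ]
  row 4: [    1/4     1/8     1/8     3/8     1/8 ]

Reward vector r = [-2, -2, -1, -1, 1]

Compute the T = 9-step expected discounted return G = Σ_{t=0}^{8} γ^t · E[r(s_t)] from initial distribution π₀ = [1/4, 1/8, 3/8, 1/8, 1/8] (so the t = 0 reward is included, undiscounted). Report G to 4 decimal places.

t=0: π = [0.2500, 0.1250, 0.3750, 0.1250, 0.1250], E[r] = -1.1250, γ^t·E[r] = -1.125000, running G = -1.125000
t=1: π = [0.3125, 0.1875, 0.1719, 0.1875, 0.1406], E[r] = -1.2188, γ^t·E[r] = -0.853125, running G = -1.978125
t=2: π = [0.2871, 0.1699, 0.1875, 0.2070, 0.1484], E[r] = -1.1602, γ^t·E[r] = -0.568477, running G = -2.546602
t=3: π = [0.2834, 0.1743, 0.1821, 0.2092, 0.1509], E[r] = -1.1560, γ^t·E[r] = -0.396510, running G = -2.943112
t=4: π = [0.2820, 0.1739, 0.1822, 0.2107, 0.1512], E[r] = -1.1537, γ^t·E[r] = -0.276993, running G = -3.220104
t=5: π = [0.2817, 0.1741, 0.1820, 0.2109, 0.1513], E[r] = -1.1531, γ^t·E[r] = -0.193809, running G = -3.413913
t=6: π = [0.2816, 0.1741, 0.1820, 0.2110, 0.1514], E[r] = -1.1530, γ^t·E[r] = -0.135649, running G = -3.549562
t=7: π = [0.2816, 0.1741, 0.1820, 0.2110, 0.1514], E[r] = -1.1530, γ^t·E[r] = -0.094951, running G = -3.644513
t=8: π = [0.2816, 0.1741, 0.1820, 0.2110, 0.1514], E[r] = -1.1529, γ^t·E[r] = -0.066465, running G = -3.710978

G = -3.7110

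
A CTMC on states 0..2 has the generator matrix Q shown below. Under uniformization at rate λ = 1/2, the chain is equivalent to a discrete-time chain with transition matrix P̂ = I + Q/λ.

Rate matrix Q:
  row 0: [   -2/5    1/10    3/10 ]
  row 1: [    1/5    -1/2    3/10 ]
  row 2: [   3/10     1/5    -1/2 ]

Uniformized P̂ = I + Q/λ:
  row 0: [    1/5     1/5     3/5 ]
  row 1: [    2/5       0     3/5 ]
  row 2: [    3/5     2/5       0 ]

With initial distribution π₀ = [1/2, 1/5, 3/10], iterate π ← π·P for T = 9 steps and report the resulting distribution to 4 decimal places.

π = [0.3955, 0.2288, 0.3758]

t=0: π = [0.5000, 0.2000, 0.3000]
t=1: π = [0.3600, 0.2200, 0.4200]
t=2: π = [0.4120, 0.2400, 0.3480]
t=3: π = [0.3872, 0.2216, 0.3912]
t=4: π = [0.4008, 0.2339, 0.3653]
t=5: π = [0.3929, 0.2263, 0.3808]
t=6: π = [0.3976, 0.2309, 0.3715]
t=7: π = [0.3948, 0.2281, 0.3771]
t=8: π = [0.3965, 0.2298, 0.3737]
t=9: π = [0.3955, 0.2288, 0.3758]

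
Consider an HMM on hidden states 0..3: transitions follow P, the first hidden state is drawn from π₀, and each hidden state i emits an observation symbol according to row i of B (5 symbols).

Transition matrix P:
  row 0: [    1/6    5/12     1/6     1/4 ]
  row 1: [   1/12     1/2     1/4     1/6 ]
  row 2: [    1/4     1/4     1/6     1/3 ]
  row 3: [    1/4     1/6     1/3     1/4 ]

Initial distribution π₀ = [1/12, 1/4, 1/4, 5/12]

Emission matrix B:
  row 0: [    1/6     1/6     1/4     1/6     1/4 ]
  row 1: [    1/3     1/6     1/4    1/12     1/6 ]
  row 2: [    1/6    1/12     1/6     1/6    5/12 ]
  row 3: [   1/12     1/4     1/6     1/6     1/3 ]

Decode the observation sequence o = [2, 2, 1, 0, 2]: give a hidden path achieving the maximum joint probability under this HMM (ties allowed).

t=0: δ = [2.083e-02, 6.250e-02, 4.167e-02, 6.944e-02]  (obs o_0=2)
t=1: δ = [4.340e-03, 7.812e-03, 3.858e-03, 2.894e-03]  ψ = [3, 1, 3, 3]  (obs o_1=2)
t=2: δ = [1.608e-04, 6.510e-04, 1.628e-04, 3.255e-04]  ψ = [2, 1, 1, 1]  (obs o_2=1)
t=3: δ = [1.356e-05, 1.085e-04, 2.713e-05, 9.042e-06]  ψ = [3, 1, 1, 1]  (obs o_3=0)
t=4: δ = [2.261e-06, 1.356e-05, 4.521e-06, 3.014e-06]  ψ = [1, 1, 1, 1]  (obs o_4=2)
backtrack: best end state = 1; path = [1, 1, 1, 1, 1]

path = [1, 1, 1, 1, 1]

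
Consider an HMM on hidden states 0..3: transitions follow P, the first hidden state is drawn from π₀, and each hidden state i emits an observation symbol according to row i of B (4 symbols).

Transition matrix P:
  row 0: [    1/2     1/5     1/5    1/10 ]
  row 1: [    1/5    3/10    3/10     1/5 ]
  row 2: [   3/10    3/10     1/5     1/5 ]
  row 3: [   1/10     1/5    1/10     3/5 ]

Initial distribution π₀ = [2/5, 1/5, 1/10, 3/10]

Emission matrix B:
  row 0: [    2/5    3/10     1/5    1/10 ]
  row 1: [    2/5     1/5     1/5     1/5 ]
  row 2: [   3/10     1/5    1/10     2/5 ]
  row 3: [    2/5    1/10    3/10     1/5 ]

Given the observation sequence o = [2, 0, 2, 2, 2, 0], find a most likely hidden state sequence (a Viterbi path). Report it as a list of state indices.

path = [3, 3, 3, 3, 3, 3]

t=0: δ = [8.000e-02, 4.000e-02, 1.000e-02, 9.000e-02]  (obs o_0=2)
t=1: δ = [1.600e-02, 7.200e-03, 4.800e-03, 2.160e-02]  ψ = [0, 3, 0, 3]  (obs o_1=0)
t=2: δ = [1.600e-03, 8.640e-04, 3.200e-04, 3.888e-03]  ψ = [0, 3, 0, 3]  (obs o_2=2)
t=3: δ = [1.600e-04, 1.555e-04, 3.888e-05, 6.998e-04]  ψ = [0, 3, 3, 3]  (obs o_3=2)
t=4: δ = [1.600e-05, 2.799e-05, 6.998e-06, 1.260e-04]  ψ = [0, 3, 3, 3]  (obs o_4=2)
t=5: δ = [5.039e-06, 1.008e-05, 3.779e-06, 3.023e-05]  ψ = [3, 3, 3, 3]  (obs o_5=0)
backtrack: best end state = 3; path = [3, 3, 3, 3, 3, 3]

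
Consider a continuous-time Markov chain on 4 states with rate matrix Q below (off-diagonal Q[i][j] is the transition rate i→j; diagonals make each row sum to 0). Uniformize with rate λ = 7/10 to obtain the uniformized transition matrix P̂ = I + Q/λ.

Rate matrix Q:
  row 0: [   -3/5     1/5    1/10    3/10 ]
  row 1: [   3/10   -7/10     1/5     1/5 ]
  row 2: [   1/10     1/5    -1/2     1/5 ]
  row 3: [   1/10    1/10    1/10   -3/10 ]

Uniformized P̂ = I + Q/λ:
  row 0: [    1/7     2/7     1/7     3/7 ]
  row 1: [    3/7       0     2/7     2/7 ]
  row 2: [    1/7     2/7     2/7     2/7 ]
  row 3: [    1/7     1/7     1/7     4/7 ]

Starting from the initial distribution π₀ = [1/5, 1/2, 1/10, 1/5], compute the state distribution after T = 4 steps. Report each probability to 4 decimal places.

t=0: π = [0.2000, 0.5000, 0.1000, 0.2000]
t=1: π = [0.2857, 0.1143, 0.2286, 0.3714]
t=2: π = [0.1755, 0.2000, 0.1918, 0.4327]
t=3: π = [0.2000, 0.1668, 0.1988, 0.4344]
t=4: π = [0.1905, 0.1760, 0.1951, 0.4384]

π = [0.1905, 0.1760, 0.1951, 0.4384]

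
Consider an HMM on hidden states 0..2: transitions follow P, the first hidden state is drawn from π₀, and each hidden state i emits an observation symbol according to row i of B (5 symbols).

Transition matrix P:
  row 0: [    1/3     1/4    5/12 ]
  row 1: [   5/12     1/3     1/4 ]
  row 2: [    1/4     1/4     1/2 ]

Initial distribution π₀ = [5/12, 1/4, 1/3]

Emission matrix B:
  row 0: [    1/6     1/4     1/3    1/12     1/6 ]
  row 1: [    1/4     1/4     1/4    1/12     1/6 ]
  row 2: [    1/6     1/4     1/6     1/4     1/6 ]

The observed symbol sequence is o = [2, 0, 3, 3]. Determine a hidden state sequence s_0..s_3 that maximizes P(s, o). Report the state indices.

t=0: δ = [1.389e-01, 6.250e-02, 5.556e-02]  (obs o_0=2)
t=1: δ = [7.716e-03, 8.681e-03, 9.645e-03]  ψ = [0, 0, 0]  (obs o_1=0)
t=2: δ = [3.014e-04, 2.411e-04, 1.206e-03]  ψ = [1, 1, 2]  (obs o_2=3)
t=3: δ = [2.512e-05, 2.512e-05, 1.507e-04]  ψ = [2, 2, 2]  (obs o_3=3)
backtrack: best end state = 2; path = [0, 2, 2, 2]

path = [0, 2, 2, 2]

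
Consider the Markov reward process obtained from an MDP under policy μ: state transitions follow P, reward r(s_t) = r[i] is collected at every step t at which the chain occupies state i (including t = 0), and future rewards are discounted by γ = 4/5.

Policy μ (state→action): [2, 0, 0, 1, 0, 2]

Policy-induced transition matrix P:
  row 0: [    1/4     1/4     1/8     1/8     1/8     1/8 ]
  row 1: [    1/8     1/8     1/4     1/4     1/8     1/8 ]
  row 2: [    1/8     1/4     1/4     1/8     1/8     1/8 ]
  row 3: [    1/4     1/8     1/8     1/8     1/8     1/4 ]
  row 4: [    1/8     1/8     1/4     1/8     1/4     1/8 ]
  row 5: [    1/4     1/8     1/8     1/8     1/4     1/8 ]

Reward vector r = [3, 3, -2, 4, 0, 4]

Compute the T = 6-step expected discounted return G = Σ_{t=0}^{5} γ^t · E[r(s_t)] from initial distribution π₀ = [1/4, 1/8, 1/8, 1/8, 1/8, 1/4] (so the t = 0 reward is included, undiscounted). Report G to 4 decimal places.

G = 7.3902

t=0: π = [0.2500, 0.1250, 0.1250, 0.1250, 0.1250, 0.2500], E[r] = 2.3750, γ^t·E[r] = 2.375000, running G = 2.375000
t=1: π = [0.2031, 0.1719, 0.1719, 0.1406, 0.1719, 0.1406], E[r] = 1.9063, γ^t·E[r] = 1.525000, running G = 3.900000
t=2: π = [0.1855, 0.1719, 0.1895, 0.1465, 0.1641, 0.1426], E[r] = 1.8496, γ^t·E[r] = 1.183750, running G = 5.083750
t=3: π = [0.1843, 0.1719, 0.1907, 0.1465, 0.1633, 0.1433], E[r] = 1.8464, γ^t·E[r] = 0.945375, running G = 6.029125
t=4: π = [0.1843, 0.1719, 0.1907, 0.1465, 0.1633, 0.1433], E[r] = 1.8461, γ^t·E[r] = 0.756175, running G = 6.785300
t=5: π = [0.1843, 0.1719, 0.1907, 0.1465, 0.1633, 0.1433], E[r] = 1.8461, γ^t·E[r] = 0.604928, running G = 7.390228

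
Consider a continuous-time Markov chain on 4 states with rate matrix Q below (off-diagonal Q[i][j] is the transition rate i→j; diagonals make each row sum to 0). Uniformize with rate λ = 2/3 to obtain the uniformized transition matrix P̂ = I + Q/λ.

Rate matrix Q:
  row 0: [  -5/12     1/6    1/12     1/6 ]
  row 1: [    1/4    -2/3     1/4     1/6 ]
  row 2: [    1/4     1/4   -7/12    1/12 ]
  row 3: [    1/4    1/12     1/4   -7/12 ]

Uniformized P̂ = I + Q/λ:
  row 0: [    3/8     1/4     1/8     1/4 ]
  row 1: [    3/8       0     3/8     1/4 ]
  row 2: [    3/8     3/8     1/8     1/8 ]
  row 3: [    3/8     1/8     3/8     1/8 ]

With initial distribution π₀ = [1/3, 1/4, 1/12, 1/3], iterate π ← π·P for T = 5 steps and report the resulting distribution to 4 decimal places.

t=0: π = [0.3333, 0.2500, 0.0833, 0.3333]
t=1: π = [0.3750, 0.1563, 0.2708, 0.1979]
t=2: π = [0.3750, 0.2201, 0.2135, 0.1914]
t=3: π = [0.3750, 0.1978, 0.2279, 0.1994]
t=4: π = [0.3750, 0.2041, 0.2243, 0.1966]
t=5: π = [0.3750, 0.2024, 0.2252, 0.1974]

π = [0.3750, 0.2024, 0.2252, 0.1974]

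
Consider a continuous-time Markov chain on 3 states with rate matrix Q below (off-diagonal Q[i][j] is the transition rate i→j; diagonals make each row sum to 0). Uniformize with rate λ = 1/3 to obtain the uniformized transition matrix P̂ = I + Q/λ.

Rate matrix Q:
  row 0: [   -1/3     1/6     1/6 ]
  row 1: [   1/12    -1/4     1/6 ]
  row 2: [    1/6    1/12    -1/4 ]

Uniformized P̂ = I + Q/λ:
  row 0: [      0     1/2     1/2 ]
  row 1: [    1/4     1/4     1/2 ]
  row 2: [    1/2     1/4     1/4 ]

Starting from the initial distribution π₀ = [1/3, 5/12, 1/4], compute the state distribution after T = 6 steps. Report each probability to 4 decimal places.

t=0: π = [0.3333, 0.4167, 0.2500]
t=1: π = [0.2292, 0.3333, 0.4375]
t=2: π = [0.3021, 0.3073, 0.3906]
t=3: π = [0.2721, 0.3255, 0.4023]
t=4: π = [0.2826, 0.3180, 0.3994]
t=5: π = [0.2792, 0.3206, 0.4001]
t=6: π = [0.2802, 0.3198, 0.4000]

π = [0.2802, 0.3198, 0.4000]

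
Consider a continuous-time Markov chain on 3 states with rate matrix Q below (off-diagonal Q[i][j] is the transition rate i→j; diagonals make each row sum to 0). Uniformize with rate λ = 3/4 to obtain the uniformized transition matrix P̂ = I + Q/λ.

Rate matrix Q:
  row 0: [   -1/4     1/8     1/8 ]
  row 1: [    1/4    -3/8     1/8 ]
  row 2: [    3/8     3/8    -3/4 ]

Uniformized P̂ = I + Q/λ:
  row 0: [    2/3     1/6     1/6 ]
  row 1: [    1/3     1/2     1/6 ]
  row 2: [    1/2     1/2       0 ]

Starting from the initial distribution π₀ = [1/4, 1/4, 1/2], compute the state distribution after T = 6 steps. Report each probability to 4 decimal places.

π = [0.5355, 0.3217, 0.1429]

t=0: π = [0.2500, 0.2500, 0.5000]
t=1: π = [0.5000, 0.4167, 0.0833]
t=2: π = [0.5139, 0.3333, 0.1528]
t=3: π = [0.5301, 0.3287, 0.1412]
t=4: π = [0.5336, 0.3233, 0.1431]
t=5: π = [0.5350, 0.3221, 0.1428]
t=6: π = [0.5355, 0.3217, 0.1429]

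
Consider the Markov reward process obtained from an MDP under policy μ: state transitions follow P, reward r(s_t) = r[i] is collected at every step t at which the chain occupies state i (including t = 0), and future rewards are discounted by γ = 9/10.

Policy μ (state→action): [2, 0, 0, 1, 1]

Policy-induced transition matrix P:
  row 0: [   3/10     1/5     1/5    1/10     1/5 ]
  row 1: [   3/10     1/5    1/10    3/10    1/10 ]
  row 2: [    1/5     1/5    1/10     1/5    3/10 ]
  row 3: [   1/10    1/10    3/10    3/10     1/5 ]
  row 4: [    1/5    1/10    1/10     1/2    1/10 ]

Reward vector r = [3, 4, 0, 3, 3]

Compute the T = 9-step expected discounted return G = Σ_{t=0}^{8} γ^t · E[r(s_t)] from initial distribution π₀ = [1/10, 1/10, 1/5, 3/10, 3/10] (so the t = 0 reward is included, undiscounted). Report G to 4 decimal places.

G = 15.9391

t=0: π = [0.1000, 0.1000, 0.2000, 0.3000, 0.3000], E[r] = 2.5000, γ^t·E[r] = 2.500000, running G = 2.500000
t=1: π = [0.1900, 0.1400, 0.1700, 0.3200, 0.1800], E[r] = 2.6300, γ^t·E[r] = 2.367000, running G = 4.867000
t=2: π = [0.2010, 0.1500, 0.1830, 0.2810, 0.1850], E[r] = 2.6010, γ^t·E[r] = 2.106810, running G = 6.973810
t=3: π = [0.2070, 0.1534, 0.1763, 0.2785, 0.1848], E[r] = 2.6245, γ^t·E[r] = 1.913261, running G = 8.887071
t=4: π = [0.2082, 0.1537, 0.1764, 0.2779, 0.1838], E[r] = 2.6245, γ^t·E[r] = 1.721915, running G = 10.608985
t=5: π = [0.2084, 0.1538, 0.1764, 0.2775, 0.1839], E[r] = 2.6246, γ^t·E[r] = 1.549807, running G = 12.158792
t=6: π = [0.2085, 0.1539, 0.1763, 0.2775, 0.1839], E[r] = 2.6249, γ^t·E[r] = 1.394955, running G = 13.553747
t=7: π = [0.2085, 0.1539, 0.1763, 0.2774, 0.1839], E[r] = 2.6248, γ^t·E[r] = 1.255457, running G = 14.809204
t=8: π = [0.2085, 0.1539, 0.1763, 0.2774, 0.1839], E[r] = 2.6249, γ^t·E[r] = 1.129914, running G = 15.939119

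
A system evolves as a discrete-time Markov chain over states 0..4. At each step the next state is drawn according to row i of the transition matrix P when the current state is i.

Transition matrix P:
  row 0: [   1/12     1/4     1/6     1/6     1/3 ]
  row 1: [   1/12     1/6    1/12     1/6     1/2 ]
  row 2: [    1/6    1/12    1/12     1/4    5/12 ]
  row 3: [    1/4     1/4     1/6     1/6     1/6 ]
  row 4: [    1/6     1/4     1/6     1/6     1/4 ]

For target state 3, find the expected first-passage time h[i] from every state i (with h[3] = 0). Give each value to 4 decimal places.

h = [5.6134, 5.6471, 5.1765, 0.0000, 5.6134]

First-step conditioning: h[3] = 0; for i ≠ 3, h[i] = 1 + Σ_k P[i][k]·h[k].
  h[0] = 1 + 1/12·h[0] + 1/4·h[1] + 1/6·h[2] + 1/3·h[4]
  h[1] = 1 + 1/12·h[0] + 1/6·h[1] + 1/12·h[2] + 1/2·h[4]
  h[2] = 1 + 1/6·h[0] + 1/12·h[1] + 1/12·h[2] + 5/12·h[4]
  h[4] = 1 + 1/6·h[0] + 1/4·h[1] + 1/6·h[2] + 1/4·h[4]
Solving the 4×4 linear system over states ≠ 3 gives exactly h = [668/119, 96/17, 88/17, 0, 668/119] (h[3] = 0 is the target).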